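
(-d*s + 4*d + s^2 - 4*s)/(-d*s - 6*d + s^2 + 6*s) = (s - 4)/(s + 6)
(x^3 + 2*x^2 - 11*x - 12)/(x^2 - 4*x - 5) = (x^2 + x - 12)/(x - 5)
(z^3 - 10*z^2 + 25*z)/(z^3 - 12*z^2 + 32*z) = (z^2 - 10*z + 25)/(z^2 - 12*z + 32)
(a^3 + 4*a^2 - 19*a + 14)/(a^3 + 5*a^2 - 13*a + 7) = (a - 2)/(a - 1)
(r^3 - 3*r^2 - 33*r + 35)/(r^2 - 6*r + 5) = (r^2 - 2*r - 35)/(r - 5)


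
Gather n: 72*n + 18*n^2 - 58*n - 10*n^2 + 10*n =8*n^2 + 24*n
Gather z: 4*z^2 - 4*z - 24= 4*z^2 - 4*z - 24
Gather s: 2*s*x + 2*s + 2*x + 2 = s*(2*x + 2) + 2*x + 2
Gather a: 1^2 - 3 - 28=-30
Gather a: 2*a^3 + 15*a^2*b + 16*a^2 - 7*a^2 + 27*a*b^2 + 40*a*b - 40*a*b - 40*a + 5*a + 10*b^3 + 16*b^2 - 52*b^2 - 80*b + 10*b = 2*a^3 + a^2*(15*b + 9) + a*(27*b^2 - 35) + 10*b^3 - 36*b^2 - 70*b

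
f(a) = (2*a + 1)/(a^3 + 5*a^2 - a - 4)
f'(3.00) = -0.06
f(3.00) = 0.11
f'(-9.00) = 0.02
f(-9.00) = 0.05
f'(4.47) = -0.02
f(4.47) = 0.05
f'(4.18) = -0.02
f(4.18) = 0.06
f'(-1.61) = -0.19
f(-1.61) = -0.35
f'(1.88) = -0.29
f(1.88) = 0.26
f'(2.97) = -0.06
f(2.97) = 0.11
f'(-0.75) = -6.94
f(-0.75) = 0.58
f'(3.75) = -0.03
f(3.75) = 0.07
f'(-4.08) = 0.38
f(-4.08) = -0.47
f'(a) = (2*a + 1)*(-3*a^2 - 10*a + 1)/(a^3 + 5*a^2 - a - 4)^2 + 2/(a^3 + 5*a^2 - a - 4) = (2*a^3 + 10*a^2 - 2*a - (2*a + 1)*(3*a^2 + 10*a - 1) - 8)/(a^3 + 5*a^2 - a - 4)^2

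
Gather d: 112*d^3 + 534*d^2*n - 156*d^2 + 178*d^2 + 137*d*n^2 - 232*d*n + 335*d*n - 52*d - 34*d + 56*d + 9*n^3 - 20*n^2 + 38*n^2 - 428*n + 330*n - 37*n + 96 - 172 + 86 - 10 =112*d^3 + d^2*(534*n + 22) + d*(137*n^2 + 103*n - 30) + 9*n^3 + 18*n^2 - 135*n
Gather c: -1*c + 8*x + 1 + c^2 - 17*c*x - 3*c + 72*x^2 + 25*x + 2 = c^2 + c*(-17*x - 4) + 72*x^2 + 33*x + 3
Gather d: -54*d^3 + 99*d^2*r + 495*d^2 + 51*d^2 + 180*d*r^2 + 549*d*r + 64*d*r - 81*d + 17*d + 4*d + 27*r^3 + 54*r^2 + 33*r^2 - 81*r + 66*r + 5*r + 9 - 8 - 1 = -54*d^3 + d^2*(99*r + 546) + d*(180*r^2 + 613*r - 60) + 27*r^3 + 87*r^2 - 10*r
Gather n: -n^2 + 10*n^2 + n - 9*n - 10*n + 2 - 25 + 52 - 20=9*n^2 - 18*n + 9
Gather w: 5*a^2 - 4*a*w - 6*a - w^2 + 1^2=5*a^2 - 4*a*w - 6*a - w^2 + 1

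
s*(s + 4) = s^2 + 4*s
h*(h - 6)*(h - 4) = h^3 - 10*h^2 + 24*h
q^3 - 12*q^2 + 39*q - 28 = (q - 7)*(q - 4)*(q - 1)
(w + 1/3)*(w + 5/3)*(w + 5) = w^3 + 7*w^2 + 95*w/9 + 25/9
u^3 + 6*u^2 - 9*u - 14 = (u - 2)*(u + 1)*(u + 7)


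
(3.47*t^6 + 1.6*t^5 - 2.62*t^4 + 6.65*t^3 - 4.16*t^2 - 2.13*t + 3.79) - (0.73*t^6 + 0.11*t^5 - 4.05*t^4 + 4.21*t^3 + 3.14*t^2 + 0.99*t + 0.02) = 2.74*t^6 + 1.49*t^5 + 1.43*t^4 + 2.44*t^3 - 7.3*t^2 - 3.12*t + 3.77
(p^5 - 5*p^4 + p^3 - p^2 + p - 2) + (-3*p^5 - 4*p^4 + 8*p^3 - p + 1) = -2*p^5 - 9*p^4 + 9*p^3 - p^2 - 1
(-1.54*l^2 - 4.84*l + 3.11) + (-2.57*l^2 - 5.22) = -4.11*l^2 - 4.84*l - 2.11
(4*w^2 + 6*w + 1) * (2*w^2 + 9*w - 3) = 8*w^4 + 48*w^3 + 44*w^2 - 9*w - 3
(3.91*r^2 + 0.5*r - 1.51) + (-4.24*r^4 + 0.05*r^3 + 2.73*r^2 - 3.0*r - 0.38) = -4.24*r^4 + 0.05*r^3 + 6.64*r^2 - 2.5*r - 1.89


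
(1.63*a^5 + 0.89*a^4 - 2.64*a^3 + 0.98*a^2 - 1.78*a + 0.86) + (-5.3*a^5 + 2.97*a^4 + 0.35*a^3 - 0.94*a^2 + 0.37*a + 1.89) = -3.67*a^5 + 3.86*a^4 - 2.29*a^3 + 0.04*a^2 - 1.41*a + 2.75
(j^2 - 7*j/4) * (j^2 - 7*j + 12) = j^4 - 35*j^3/4 + 97*j^2/4 - 21*j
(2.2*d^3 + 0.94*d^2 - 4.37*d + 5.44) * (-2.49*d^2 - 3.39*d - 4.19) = -5.478*d^5 - 9.7986*d^4 - 1.5233*d^3 - 2.6699*d^2 - 0.1313*d - 22.7936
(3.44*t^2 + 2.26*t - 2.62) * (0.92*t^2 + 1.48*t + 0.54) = 3.1648*t^4 + 7.1704*t^3 + 2.792*t^2 - 2.6572*t - 1.4148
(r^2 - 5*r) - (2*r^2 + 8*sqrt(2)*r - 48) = -r^2 - 8*sqrt(2)*r - 5*r + 48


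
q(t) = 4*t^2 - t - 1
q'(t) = 8*t - 1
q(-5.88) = 143.18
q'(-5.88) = -48.04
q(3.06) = 33.39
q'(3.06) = 23.48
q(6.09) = 141.26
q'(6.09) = 47.72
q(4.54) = 76.91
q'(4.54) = 35.32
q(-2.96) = 37.01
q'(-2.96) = -24.68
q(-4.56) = 86.73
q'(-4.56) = -37.48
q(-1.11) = 5.04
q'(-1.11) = -9.88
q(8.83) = 302.05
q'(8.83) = 69.64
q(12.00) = 563.00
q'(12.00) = 95.00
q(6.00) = 137.00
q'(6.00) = 47.00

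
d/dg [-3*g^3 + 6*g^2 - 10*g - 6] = -9*g^2 + 12*g - 10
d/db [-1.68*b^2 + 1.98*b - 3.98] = 1.98 - 3.36*b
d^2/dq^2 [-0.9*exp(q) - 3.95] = -0.9*exp(q)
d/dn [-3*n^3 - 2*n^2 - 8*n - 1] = -9*n^2 - 4*n - 8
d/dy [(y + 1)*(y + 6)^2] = (y + 6)*(3*y + 8)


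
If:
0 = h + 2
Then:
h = -2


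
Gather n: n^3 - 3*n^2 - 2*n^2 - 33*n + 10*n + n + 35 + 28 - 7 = n^3 - 5*n^2 - 22*n + 56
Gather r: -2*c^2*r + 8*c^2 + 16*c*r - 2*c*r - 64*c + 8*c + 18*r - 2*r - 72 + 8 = 8*c^2 - 56*c + r*(-2*c^2 + 14*c + 16) - 64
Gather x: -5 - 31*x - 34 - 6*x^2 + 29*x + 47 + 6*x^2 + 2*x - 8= 0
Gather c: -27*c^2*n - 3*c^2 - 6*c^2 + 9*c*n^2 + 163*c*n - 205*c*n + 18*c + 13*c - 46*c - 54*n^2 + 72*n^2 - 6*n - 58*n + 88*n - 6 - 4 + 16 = c^2*(-27*n - 9) + c*(9*n^2 - 42*n - 15) + 18*n^2 + 24*n + 6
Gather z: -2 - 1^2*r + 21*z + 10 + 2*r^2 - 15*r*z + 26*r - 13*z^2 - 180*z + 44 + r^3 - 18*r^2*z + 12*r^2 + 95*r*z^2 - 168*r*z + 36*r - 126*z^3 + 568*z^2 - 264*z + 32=r^3 + 14*r^2 + 61*r - 126*z^3 + z^2*(95*r + 555) + z*(-18*r^2 - 183*r - 423) + 84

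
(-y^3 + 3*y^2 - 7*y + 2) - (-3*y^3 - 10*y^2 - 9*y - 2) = 2*y^3 + 13*y^2 + 2*y + 4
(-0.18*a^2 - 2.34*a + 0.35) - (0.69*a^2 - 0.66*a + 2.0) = -0.87*a^2 - 1.68*a - 1.65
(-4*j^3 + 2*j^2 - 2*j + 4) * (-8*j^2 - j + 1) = 32*j^5 - 12*j^4 + 10*j^3 - 28*j^2 - 6*j + 4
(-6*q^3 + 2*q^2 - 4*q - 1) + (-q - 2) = -6*q^3 + 2*q^2 - 5*q - 3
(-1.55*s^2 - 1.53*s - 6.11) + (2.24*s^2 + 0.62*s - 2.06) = 0.69*s^2 - 0.91*s - 8.17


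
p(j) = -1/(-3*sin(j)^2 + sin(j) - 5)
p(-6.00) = 0.20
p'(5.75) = 0.09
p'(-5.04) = -0.03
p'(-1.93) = -0.03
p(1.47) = 0.14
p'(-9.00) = -0.09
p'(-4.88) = -0.02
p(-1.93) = 0.12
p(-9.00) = 0.17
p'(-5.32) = -0.06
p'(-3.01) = -0.07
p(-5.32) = 0.16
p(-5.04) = 0.15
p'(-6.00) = -0.03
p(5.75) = 0.16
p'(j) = -(6*sin(j)*cos(j) - cos(j))/(-3*sin(j)^2 + sin(j) - 5)^2 = (1 - 6*sin(j))*cos(j)/(3*sin(j)^2 - sin(j) + 5)^2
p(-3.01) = 0.19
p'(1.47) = -0.01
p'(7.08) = -0.07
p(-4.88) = 0.14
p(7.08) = 0.17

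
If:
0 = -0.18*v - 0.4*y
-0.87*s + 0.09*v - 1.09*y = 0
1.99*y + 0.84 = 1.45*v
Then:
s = 0.24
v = 0.36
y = -0.16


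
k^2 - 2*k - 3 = (k - 3)*(k + 1)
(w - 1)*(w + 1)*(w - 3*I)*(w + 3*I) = w^4 + 8*w^2 - 9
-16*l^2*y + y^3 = y*(-4*l + y)*(4*l + y)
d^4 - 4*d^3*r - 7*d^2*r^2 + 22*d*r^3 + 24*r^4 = (d - 4*r)*(d - 3*r)*(d + r)*(d + 2*r)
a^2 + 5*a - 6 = (a - 1)*(a + 6)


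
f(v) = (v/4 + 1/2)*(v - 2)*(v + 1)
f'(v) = (v/4 + 1/2)*(v - 2) + (v/4 + 1/2)*(v + 1) + (v - 2)*(v + 1)/4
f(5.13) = 34.20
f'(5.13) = 21.30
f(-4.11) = -10.02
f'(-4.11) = 9.61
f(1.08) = -1.47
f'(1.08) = 0.41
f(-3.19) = -3.38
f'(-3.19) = 5.04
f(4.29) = 19.05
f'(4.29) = 14.95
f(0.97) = -1.51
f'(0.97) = 0.19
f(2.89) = 4.23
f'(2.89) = 6.71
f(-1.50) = 0.22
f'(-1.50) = -0.06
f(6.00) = 56.00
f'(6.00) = 29.00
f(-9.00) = -154.00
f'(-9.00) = 55.25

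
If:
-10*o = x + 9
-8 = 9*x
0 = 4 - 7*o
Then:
No Solution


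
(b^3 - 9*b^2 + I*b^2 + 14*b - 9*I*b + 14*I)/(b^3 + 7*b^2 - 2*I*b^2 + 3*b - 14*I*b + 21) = (b^2 - 9*b + 14)/(b^2 + b*(7 - 3*I) - 21*I)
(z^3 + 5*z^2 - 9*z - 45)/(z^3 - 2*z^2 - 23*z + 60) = (z + 3)/(z - 4)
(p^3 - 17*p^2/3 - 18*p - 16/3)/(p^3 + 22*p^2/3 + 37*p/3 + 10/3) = (p - 8)/(p + 5)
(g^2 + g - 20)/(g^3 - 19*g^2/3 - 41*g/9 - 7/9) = 9*(-g^2 - g + 20)/(-9*g^3 + 57*g^2 + 41*g + 7)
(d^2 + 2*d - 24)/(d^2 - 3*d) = (d^2 + 2*d - 24)/(d*(d - 3))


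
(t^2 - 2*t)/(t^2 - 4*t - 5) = t*(2 - t)/(-t^2 + 4*t + 5)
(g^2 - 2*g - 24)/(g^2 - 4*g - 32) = (g - 6)/(g - 8)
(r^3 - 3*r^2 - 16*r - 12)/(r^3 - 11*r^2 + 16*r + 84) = (r + 1)/(r - 7)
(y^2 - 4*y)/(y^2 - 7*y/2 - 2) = 2*y/(2*y + 1)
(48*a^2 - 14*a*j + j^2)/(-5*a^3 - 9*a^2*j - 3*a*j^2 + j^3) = (-48*a^2 + 14*a*j - j^2)/(5*a^3 + 9*a^2*j + 3*a*j^2 - j^3)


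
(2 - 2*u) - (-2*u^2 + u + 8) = 2*u^2 - 3*u - 6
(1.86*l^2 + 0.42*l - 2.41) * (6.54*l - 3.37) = 12.1644*l^3 - 3.5214*l^2 - 17.1768*l + 8.1217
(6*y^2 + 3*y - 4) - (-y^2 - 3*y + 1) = 7*y^2 + 6*y - 5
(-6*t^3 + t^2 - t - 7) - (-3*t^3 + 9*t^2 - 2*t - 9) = -3*t^3 - 8*t^2 + t + 2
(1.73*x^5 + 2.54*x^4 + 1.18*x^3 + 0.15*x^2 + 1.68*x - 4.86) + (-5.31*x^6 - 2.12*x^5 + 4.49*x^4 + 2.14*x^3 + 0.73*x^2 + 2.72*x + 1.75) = -5.31*x^6 - 0.39*x^5 + 7.03*x^4 + 3.32*x^3 + 0.88*x^2 + 4.4*x - 3.11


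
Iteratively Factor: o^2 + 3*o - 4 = (o + 4)*(o - 1)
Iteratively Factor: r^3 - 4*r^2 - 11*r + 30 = (r - 2)*(r^2 - 2*r - 15) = (r - 2)*(r + 3)*(r - 5)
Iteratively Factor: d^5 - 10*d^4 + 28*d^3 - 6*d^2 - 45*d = (d)*(d^4 - 10*d^3 + 28*d^2 - 6*d - 45) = d*(d + 1)*(d^3 - 11*d^2 + 39*d - 45) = d*(d - 3)*(d + 1)*(d^2 - 8*d + 15) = d*(d - 5)*(d - 3)*(d + 1)*(d - 3)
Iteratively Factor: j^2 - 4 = (j + 2)*(j - 2)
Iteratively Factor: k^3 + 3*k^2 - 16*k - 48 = (k + 3)*(k^2 - 16) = (k + 3)*(k + 4)*(k - 4)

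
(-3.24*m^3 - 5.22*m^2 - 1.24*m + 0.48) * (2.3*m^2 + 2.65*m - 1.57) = -7.452*m^5 - 20.592*m^4 - 11.5982*m^3 + 6.0134*m^2 + 3.2188*m - 0.7536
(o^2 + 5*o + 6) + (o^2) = 2*o^2 + 5*o + 6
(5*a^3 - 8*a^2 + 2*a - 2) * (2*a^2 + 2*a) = 10*a^5 - 6*a^4 - 12*a^3 - 4*a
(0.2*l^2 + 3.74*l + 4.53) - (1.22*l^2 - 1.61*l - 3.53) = -1.02*l^2 + 5.35*l + 8.06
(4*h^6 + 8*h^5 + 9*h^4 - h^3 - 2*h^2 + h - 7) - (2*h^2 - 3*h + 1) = 4*h^6 + 8*h^5 + 9*h^4 - h^3 - 4*h^2 + 4*h - 8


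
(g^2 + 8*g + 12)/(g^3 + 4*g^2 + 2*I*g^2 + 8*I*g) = (g^2 + 8*g + 12)/(g*(g^2 + 2*g*(2 + I) + 8*I))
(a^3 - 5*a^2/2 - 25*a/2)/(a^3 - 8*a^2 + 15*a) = (a + 5/2)/(a - 3)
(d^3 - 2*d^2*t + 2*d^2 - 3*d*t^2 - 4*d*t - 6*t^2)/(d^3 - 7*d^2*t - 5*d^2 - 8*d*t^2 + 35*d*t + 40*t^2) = (-d^2 + 3*d*t - 2*d + 6*t)/(-d^2 + 8*d*t + 5*d - 40*t)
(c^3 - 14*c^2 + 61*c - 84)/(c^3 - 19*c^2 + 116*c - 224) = (c - 3)/(c - 8)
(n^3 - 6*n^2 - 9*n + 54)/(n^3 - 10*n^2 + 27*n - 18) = (n + 3)/(n - 1)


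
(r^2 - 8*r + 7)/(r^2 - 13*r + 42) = (r - 1)/(r - 6)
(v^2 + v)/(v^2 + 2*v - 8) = v*(v + 1)/(v^2 + 2*v - 8)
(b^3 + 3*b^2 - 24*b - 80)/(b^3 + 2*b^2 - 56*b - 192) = (b^2 - b - 20)/(b^2 - 2*b - 48)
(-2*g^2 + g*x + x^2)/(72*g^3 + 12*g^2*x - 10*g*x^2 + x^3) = (-g + x)/(36*g^2 - 12*g*x + x^2)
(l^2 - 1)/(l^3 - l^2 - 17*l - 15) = (l - 1)/(l^2 - 2*l - 15)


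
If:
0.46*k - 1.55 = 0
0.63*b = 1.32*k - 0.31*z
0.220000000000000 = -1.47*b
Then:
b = -0.15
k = 3.37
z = 14.65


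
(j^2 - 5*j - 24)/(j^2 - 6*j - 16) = (j + 3)/(j + 2)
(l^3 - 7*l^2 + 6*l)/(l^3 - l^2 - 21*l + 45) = l*(l^2 - 7*l + 6)/(l^3 - l^2 - 21*l + 45)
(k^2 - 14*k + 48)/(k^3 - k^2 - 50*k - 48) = (k - 6)/(k^2 + 7*k + 6)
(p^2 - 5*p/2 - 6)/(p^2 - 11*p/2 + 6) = (2*p + 3)/(2*p - 3)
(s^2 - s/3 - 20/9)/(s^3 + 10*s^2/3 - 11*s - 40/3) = (9*s^2 - 3*s - 20)/(3*(3*s^3 + 10*s^2 - 33*s - 40))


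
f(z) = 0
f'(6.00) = 0.00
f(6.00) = 0.00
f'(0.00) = 0.00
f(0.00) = 0.00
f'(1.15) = 0.00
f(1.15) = 0.00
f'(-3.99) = 0.00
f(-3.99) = 0.00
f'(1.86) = 0.00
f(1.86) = 0.00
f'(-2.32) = 0.00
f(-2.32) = 0.00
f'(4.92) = 0.00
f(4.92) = 0.00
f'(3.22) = 0.00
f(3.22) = 0.00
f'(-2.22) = 0.00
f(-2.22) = 0.00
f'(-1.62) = 0.00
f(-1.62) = 0.00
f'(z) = 0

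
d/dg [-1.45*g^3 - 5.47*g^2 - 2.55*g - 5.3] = -4.35*g^2 - 10.94*g - 2.55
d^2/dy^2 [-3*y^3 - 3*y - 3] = -18*y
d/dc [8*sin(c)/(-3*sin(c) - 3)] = -8*cos(c)/(3*(sin(c) + 1)^2)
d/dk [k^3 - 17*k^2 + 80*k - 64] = 3*k^2 - 34*k + 80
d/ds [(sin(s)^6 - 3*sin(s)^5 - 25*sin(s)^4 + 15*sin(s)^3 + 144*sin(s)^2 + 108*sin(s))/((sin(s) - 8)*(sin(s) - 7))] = 2*(2*sin(s)^7 - 42*sin(s)^6 + 233*sin(s)^5 + 150*sin(s)^4 - 3025*sin(s)^3 + 126*sin(s)^2 + 8064*sin(s) + 3024)*cos(s)/((sin(s) - 8)^2*(sin(s) - 7)^2)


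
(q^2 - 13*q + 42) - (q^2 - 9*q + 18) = 24 - 4*q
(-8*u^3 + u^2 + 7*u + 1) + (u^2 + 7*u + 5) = -8*u^3 + 2*u^2 + 14*u + 6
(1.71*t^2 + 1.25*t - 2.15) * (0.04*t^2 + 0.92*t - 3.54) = 0.0684*t^4 + 1.6232*t^3 - 4.9894*t^2 - 6.403*t + 7.611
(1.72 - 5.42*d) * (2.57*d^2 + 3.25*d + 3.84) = -13.9294*d^3 - 13.1946*d^2 - 15.2228*d + 6.6048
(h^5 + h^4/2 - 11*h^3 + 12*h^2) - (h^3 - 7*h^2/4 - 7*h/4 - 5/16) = h^5 + h^4/2 - 12*h^3 + 55*h^2/4 + 7*h/4 + 5/16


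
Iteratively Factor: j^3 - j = (j + 1)*(j^2 - j) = (j - 1)*(j + 1)*(j)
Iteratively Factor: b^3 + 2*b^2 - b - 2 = (b + 2)*(b^2 - 1) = (b + 1)*(b + 2)*(b - 1)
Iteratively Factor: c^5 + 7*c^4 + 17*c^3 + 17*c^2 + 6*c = (c + 1)*(c^4 + 6*c^3 + 11*c^2 + 6*c) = (c + 1)*(c + 3)*(c^3 + 3*c^2 + 2*c) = (c + 1)^2*(c + 3)*(c^2 + 2*c) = (c + 1)^2*(c + 2)*(c + 3)*(c)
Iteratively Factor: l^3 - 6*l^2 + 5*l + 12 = (l - 4)*(l^2 - 2*l - 3) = (l - 4)*(l - 3)*(l + 1)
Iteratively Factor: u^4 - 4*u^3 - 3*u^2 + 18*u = (u - 3)*(u^3 - u^2 - 6*u) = u*(u - 3)*(u^2 - u - 6) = u*(u - 3)*(u + 2)*(u - 3)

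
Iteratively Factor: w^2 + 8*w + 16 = (w + 4)*(w + 4)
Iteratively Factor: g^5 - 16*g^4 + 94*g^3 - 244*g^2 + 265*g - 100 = (g - 1)*(g^4 - 15*g^3 + 79*g^2 - 165*g + 100) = (g - 5)*(g - 1)*(g^3 - 10*g^2 + 29*g - 20) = (g - 5)^2*(g - 1)*(g^2 - 5*g + 4) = (g - 5)^2*(g - 4)*(g - 1)*(g - 1)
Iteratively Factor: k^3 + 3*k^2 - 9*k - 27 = (k + 3)*(k^2 - 9) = (k - 3)*(k + 3)*(k + 3)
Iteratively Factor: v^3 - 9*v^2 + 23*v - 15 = (v - 1)*(v^2 - 8*v + 15) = (v - 5)*(v - 1)*(v - 3)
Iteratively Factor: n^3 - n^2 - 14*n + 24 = (n + 4)*(n^2 - 5*n + 6) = (n - 2)*(n + 4)*(n - 3)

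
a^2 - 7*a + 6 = (a - 6)*(a - 1)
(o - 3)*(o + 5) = o^2 + 2*o - 15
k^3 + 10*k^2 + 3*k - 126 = (k - 3)*(k + 6)*(k + 7)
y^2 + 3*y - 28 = (y - 4)*(y + 7)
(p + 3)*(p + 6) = p^2 + 9*p + 18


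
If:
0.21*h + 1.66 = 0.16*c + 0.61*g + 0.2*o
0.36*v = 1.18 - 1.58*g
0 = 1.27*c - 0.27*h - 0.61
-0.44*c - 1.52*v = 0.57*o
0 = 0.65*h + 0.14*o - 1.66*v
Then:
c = -0.12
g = 0.95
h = -2.85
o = 2.51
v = -0.90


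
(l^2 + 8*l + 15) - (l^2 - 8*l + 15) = 16*l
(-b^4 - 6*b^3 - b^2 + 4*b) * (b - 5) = -b^5 - b^4 + 29*b^3 + 9*b^2 - 20*b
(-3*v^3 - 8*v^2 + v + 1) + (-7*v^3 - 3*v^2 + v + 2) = -10*v^3 - 11*v^2 + 2*v + 3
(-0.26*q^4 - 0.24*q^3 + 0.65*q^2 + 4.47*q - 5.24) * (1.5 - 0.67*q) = 0.1742*q^5 - 0.2292*q^4 - 0.7955*q^3 - 2.0199*q^2 + 10.2158*q - 7.86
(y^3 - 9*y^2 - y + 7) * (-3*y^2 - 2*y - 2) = -3*y^5 + 25*y^4 + 19*y^3 - y^2 - 12*y - 14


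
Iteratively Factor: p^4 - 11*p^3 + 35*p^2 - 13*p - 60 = (p - 5)*(p^3 - 6*p^2 + 5*p + 12) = (p - 5)*(p - 4)*(p^2 - 2*p - 3) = (p - 5)*(p - 4)*(p + 1)*(p - 3)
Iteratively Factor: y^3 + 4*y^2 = (y)*(y^2 + 4*y) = y*(y + 4)*(y)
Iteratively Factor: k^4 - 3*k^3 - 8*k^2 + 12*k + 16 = (k + 2)*(k^3 - 5*k^2 + 2*k + 8) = (k + 1)*(k + 2)*(k^2 - 6*k + 8) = (k - 2)*(k + 1)*(k + 2)*(k - 4)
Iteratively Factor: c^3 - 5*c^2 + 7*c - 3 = (c - 1)*(c^2 - 4*c + 3) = (c - 1)^2*(c - 3)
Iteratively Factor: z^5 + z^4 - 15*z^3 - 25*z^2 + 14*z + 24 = (z + 2)*(z^4 - z^3 - 13*z^2 + z + 12) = (z + 1)*(z + 2)*(z^3 - 2*z^2 - 11*z + 12) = (z + 1)*(z + 2)*(z + 3)*(z^2 - 5*z + 4) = (z - 1)*(z + 1)*(z + 2)*(z + 3)*(z - 4)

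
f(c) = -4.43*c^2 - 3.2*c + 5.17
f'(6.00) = -56.36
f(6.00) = -173.51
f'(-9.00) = 76.54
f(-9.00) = -324.86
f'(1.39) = -15.52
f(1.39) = -7.84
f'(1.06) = -12.59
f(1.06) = -3.20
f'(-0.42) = 0.52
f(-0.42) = 5.73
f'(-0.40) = 0.34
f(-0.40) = 5.74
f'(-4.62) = 37.73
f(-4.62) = -74.60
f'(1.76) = -18.79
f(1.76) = -14.18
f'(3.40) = -33.32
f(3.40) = -56.92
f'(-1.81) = 12.84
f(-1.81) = -3.55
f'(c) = -8.86*c - 3.2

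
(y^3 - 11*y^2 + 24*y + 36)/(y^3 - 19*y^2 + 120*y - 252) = (y + 1)/(y - 7)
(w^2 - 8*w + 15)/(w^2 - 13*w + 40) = (w - 3)/(w - 8)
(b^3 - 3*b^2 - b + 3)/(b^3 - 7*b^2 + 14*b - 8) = (b^2 - 2*b - 3)/(b^2 - 6*b + 8)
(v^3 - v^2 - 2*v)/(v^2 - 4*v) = (v^2 - v - 2)/(v - 4)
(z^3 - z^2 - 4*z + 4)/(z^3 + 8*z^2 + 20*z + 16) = (z^2 - 3*z + 2)/(z^2 + 6*z + 8)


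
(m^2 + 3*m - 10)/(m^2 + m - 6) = (m + 5)/(m + 3)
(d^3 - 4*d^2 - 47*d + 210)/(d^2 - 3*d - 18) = (d^2 + 2*d - 35)/(d + 3)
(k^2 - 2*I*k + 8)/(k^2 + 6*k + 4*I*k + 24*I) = (k^2 - 2*I*k + 8)/(k^2 + k*(6 + 4*I) + 24*I)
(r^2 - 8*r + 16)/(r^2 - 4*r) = (r - 4)/r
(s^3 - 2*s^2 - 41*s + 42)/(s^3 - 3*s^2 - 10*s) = (-s^3 + 2*s^2 + 41*s - 42)/(s*(-s^2 + 3*s + 10))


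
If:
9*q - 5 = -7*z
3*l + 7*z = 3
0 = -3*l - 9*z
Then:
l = 9/2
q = 31/18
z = -3/2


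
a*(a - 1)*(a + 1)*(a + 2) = a^4 + 2*a^3 - a^2 - 2*a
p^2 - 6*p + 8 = (p - 4)*(p - 2)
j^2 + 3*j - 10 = (j - 2)*(j + 5)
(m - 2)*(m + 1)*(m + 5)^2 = m^4 + 9*m^3 + 13*m^2 - 45*m - 50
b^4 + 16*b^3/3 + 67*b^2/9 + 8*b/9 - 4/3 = (b - 1/3)*(b + 2/3)*(b + 2)*(b + 3)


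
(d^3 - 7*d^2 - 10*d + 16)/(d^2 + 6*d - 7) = (d^2 - 6*d - 16)/(d + 7)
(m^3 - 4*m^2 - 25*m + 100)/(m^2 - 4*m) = m - 25/m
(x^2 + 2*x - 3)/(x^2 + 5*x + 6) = (x - 1)/(x + 2)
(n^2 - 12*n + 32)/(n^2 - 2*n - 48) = (n - 4)/(n + 6)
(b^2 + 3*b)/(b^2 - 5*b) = (b + 3)/(b - 5)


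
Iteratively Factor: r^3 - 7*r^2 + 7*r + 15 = (r - 3)*(r^2 - 4*r - 5) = (r - 5)*(r - 3)*(r + 1)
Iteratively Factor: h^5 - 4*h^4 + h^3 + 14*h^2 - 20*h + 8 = (h - 2)*(h^4 - 2*h^3 - 3*h^2 + 8*h - 4) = (h - 2)*(h - 1)*(h^3 - h^2 - 4*h + 4) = (h - 2)*(h - 1)*(h + 2)*(h^2 - 3*h + 2) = (h - 2)^2*(h - 1)*(h + 2)*(h - 1)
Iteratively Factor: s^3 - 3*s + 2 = (s + 2)*(s^2 - 2*s + 1) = (s - 1)*(s + 2)*(s - 1)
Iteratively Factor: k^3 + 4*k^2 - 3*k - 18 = (k + 3)*(k^2 + k - 6) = (k + 3)^2*(k - 2)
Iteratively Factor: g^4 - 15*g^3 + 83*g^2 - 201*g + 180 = (g - 4)*(g^3 - 11*g^2 + 39*g - 45) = (g - 4)*(g - 3)*(g^2 - 8*g + 15) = (g - 4)*(g - 3)^2*(g - 5)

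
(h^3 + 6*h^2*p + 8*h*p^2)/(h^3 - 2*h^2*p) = (h^2 + 6*h*p + 8*p^2)/(h*(h - 2*p))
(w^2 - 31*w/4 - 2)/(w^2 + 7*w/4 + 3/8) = 2*(w - 8)/(2*w + 3)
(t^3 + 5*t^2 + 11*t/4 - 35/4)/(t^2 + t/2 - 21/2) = (2*t^2 + 3*t - 5)/(2*(t - 3))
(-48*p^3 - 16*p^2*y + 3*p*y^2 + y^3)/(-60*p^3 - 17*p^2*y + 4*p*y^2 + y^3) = (4*p + y)/(5*p + y)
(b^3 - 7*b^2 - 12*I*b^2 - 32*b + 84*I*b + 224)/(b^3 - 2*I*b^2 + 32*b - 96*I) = (b^2 - b*(7 + 8*I) + 56*I)/(b^2 + 2*I*b + 24)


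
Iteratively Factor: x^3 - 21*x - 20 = (x + 4)*(x^2 - 4*x - 5) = (x - 5)*(x + 4)*(x + 1)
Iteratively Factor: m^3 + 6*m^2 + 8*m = (m + 2)*(m^2 + 4*m) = (m + 2)*(m + 4)*(m)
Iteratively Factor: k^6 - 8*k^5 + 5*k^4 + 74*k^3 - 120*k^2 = (k - 5)*(k^5 - 3*k^4 - 10*k^3 + 24*k^2) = (k - 5)*(k - 2)*(k^4 - k^3 - 12*k^2) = k*(k - 5)*(k - 2)*(k^3 - k^2 - 12*k) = k^2*(k - 5)*(k - 2)*(k^2 - k - 12) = k^2*(k - 5)*(k - 2)*(k + 3)*(k - 4)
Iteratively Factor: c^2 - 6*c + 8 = (c - 4)*(c - 2)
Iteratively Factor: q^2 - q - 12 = (q + 3)*(q - 4)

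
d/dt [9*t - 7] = 9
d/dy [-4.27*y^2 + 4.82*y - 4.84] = 4.82 - 8.54*y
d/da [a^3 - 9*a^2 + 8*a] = 3*a^2 - 18*a + 8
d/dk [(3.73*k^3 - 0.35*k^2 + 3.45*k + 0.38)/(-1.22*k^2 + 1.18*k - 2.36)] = (-4.5506*k^4 + 8.8028*k^3 - 22.6124*k^2 + 2.5792*k - 8.5904)/(1.4884*k^4 - 2.8792*k^3 + 7.1508*k^2 - 5.5696*k + 5.5696)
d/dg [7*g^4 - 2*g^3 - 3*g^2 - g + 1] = 28*g^3 - 6*g^2 - 6*g - 1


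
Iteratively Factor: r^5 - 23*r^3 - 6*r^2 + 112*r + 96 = (r + 1)*(r^4 - r^3 - 22*r^2 + 16*r + 96) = (r - 4)*(r + 1)*(r^3 + 3*r^2 - 10*r - 24) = (r - 4)*(r + 1)*(r + 2)*(r^2 + r - 12) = (r - 4)*(r + 1)*(r + 2)*(r + 4)*(r - 3)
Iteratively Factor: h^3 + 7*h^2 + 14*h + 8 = (h + 4)*(h^2 + 3*h + 2) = (h + 1)*(h + 4)*(h + 2)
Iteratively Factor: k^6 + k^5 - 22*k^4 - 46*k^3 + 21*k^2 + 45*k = (k + 3)*(k^5 - 2*k^4 - 16*k^3 + 2*k^2 + 15*k) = (k - 1)*(k + 3)*(k^4 - k^3 - 17*k^2 - 15*k) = k*(k - 1)*(k + 3)*(k^3 - k^2 - 17*k - 15) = k*(k - 5)*(k - 1)*(k + 3)*(k^2 + 4*k + 3) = k*(k - 5)*(k - 1)*(k + 1)*(k + 3)*(k + 3)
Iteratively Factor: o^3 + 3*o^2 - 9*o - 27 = (o + 3)*(o^2 - 9) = (o + 3)^2*(o - 3)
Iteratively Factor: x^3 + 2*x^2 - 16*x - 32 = (x - 4)*(x^2 + 6*x + 8) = (x - 4)*(x + 2)*(x + 4)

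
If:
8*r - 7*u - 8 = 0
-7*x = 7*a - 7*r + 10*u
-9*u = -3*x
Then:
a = 1 - 199*x/168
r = 7*x/24 + 1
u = x/3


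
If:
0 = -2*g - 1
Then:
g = -1/2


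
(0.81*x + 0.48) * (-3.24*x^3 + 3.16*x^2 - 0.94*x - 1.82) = -2.6244*x^4 + 1.0044*x^3 + 0.7554*x^2 - 1.9254*x - 0.8736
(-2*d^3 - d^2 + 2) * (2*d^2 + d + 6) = -4*d^5 - 4*d^4 - 13*d^3 - 2*d^2 + 2*d + 12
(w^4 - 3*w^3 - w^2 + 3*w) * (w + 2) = w^5 - w^4 - 7*w^3 + w^2 + 6*w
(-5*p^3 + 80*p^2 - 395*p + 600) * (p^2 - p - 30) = -5*p^5 + 85*p^4 - 325*p^3 - 1405*p^2 + 11250*p - 18000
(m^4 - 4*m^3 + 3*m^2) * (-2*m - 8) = -2*m^5 + 26*m^3 - 24*m^2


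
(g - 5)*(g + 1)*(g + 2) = g^3 - 2*g^2 - 13*g - 10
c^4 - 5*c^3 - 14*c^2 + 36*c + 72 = (c - 6)*(c - 3)*(c + 2)^2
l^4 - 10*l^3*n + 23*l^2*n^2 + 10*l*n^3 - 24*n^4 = (l - 6*n)*(l - 4*n)*(l - n)*(l + n)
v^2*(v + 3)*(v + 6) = v^4 + 9*v^3 + 18*v^2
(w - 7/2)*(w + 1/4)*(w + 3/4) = w^3 - 5*w^2/2 - 53*w/16 - 21/32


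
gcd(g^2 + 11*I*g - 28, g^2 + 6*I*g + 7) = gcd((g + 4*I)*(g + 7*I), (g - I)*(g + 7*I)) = g + 7*I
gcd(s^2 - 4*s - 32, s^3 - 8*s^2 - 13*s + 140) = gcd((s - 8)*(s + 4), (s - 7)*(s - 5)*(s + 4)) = s + 4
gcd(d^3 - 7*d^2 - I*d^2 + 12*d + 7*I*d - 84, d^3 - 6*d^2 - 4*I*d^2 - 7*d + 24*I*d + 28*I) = d^2 + d*(-7 - 4*I) + 28*I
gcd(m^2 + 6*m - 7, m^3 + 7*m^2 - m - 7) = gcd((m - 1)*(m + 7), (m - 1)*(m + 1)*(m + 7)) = m^2 + 6*m - 7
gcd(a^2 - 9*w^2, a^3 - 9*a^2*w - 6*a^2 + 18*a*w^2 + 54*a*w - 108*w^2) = -a + 3*w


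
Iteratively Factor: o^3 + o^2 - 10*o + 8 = (o - 2)*(o^2 + 3*o - 4) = (o - 2)*(o + 4)*(o - 1)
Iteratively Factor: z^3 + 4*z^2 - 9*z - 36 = (z + 4)*(z^2 - 9) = (z - 3)*(z + 4)*(z + 3)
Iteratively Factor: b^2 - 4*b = (b - 4)*(b)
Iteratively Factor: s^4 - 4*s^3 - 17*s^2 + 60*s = (s - 3)*(s^3 - s^2 - 20*s) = (s - 5)*(s - 3)*(s^2 + 4*s) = s*(s - 5)*(s - 3)*(s + 4)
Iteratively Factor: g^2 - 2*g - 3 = (g - 3)*(g + 1)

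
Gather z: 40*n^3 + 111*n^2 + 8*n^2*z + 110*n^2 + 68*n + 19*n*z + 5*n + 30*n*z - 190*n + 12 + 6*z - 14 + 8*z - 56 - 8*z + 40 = 40*n^3 + 221*n^2 - 117*n + z*(8*n^2 + 49*n + 6) - 18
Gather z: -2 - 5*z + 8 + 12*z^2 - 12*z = 12*z^2 - 17*z + 6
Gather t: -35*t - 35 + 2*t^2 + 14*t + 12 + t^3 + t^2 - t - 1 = t^3 + 3*t^2 - 22*t - 24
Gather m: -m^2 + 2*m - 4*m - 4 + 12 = -m^2 - 2*m + 8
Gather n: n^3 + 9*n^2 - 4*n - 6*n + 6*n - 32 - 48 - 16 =n^3 + 9*n^2 - 4*n - 96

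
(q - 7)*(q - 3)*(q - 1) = q^3 - 11*q^2 + 31*q - 21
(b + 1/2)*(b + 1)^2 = b^3 + 5*b^2/2 + 2*b + 1/2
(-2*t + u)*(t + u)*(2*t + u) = -4*t^3 - 4*t^2*u + t*u^2 + u^3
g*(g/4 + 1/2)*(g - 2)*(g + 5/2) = g^4/4 + 5*g^3/8 - g^2 - 5*g/2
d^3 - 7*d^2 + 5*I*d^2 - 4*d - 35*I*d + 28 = (d - 7)*(d + I)*(d + 4*I)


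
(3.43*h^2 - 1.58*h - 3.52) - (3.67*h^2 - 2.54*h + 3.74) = -0.24*h^2 + 0.96*h - 7.26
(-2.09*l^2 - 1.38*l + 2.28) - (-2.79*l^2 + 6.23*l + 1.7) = 0.7*l^2 - 7.61*l + 0.58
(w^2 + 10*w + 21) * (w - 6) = w^3 + 4*w^2 - 39*w - 126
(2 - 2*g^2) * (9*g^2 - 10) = -18*g^4 + 38*g^2 - 20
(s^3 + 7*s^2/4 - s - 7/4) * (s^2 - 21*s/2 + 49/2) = s^5 - 35*s^4/4 + 41*s^3/8 + 413*s^2/8 - 49*s/8 - 343/8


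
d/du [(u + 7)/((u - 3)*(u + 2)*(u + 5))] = (-2*u^3 - 25*u^2 - 56*u + 47)/(u^6 + 8*u^5 - 6*u^4 - 148*u^3 - 119*u^2 + 660*u + 900)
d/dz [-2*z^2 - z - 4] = -4*z - 1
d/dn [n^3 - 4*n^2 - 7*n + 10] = 3*n^2 - 8*n - 7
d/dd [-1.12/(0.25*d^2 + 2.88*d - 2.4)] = (0.56*d + 3.2256)/(0.25*d^2 + 2.88*d - 2.4)^2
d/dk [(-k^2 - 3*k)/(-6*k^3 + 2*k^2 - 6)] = (-k^2*(k + 3)*(9*k - 2) + (2*k + 3)*(3*k^3 - k^2 + 3))/(2*(3*k^3 - k^2 + 3)^2)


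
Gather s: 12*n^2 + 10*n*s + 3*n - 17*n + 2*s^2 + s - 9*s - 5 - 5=12*n^2 - 14*n + 2*s^2 + s*(10*n - 8) - 10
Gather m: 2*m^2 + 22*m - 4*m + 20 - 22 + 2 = 2*m^2 + 18*m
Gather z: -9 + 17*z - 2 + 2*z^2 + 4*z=2*z^2 + 21*z - 11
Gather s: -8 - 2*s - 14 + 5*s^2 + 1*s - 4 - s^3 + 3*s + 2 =-s^3 + 5*s^2 + 2*s - 24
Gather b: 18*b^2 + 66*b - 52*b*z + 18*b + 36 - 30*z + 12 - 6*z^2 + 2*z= 18*b^2 + b*(84 - 52*z) - 6*z^2 - 28*z + 48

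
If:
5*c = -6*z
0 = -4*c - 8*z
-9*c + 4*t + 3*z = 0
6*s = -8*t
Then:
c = 0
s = 0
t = 0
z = 0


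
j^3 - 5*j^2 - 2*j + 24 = (j - 4)*(j - 3)*(j + 2)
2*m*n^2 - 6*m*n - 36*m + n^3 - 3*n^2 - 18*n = (2*m + n)*(n - 6)*(n + 3)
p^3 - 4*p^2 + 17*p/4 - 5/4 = (p - 5/2)*(p - 1)*(p - 1/2)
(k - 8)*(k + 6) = k^2 - 2*k - 48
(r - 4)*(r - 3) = r^2 - 7*r + 12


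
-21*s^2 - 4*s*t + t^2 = (-7*s + t)*(3*s + t)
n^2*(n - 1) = n^3 - n^2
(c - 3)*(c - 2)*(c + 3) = c^3 - 2*c^2 - 9*c + 18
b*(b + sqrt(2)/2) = b^2 + sqrt(2)*b/2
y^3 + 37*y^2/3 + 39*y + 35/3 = (y + 1/3)*(y + 5)*(y + 7)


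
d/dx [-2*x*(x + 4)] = -4*x - 8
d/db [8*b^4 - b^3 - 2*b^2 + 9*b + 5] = 32*b^3 - 3*b^2 - 4*b + 9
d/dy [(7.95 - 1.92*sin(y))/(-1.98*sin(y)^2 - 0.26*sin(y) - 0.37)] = (-3.8016*sin(y)^2 + 31.482*sin(y) + 2.7774)*cos(y)/(3.9204*sin(y)^4 + 1.0296*sin(y)^3 + 1.5328*sin(y)^2 + 0.1924*sin(y) + 0.1369)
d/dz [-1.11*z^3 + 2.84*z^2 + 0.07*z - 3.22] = -3.33*z^2 + 5.68*z + 0.07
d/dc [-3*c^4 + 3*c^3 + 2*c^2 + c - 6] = -12*c^3 + 9*c^2 + 4*c + 1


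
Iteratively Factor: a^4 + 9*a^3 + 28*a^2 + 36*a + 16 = (a + 1)*(a^3 + 8*a^2 + 20*a + 16) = (a + 1)*(a + 2)*(a^2 + 6*a + 8) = (a + 1)*(a + 2)*(a + 4)*(a + 2)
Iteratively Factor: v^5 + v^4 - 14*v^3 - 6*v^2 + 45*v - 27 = (v + 3)*(v^4 - 2*v^3 - 8*v^2 + 18*v - 9) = (v + 3)^2*(v^3 - 5*v^2 + 7*v - 3) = (v - 1)*(v + 3)^2*(v^2 - 4*v + 3) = (v - 1)^2*(v + 3)^2*(v - 3)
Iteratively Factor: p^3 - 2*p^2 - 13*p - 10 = (p - 5)*(p^2 + 3*p + 2) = (p - 5)*(p + 1)*(p + 2)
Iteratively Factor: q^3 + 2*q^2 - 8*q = (q - 2)*(q^2 + 4*q) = (q - 2)*(q + 4)*(q)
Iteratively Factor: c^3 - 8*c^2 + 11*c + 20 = (c + 1)*(c^2 - 9*c + 20) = (c - 5)*(c + 1)*(c - 4)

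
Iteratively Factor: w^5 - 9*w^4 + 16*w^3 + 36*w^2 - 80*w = (w - 2)*(w^4 - 7*w^3 + 2*w^2 + 40*w) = (w - 2)*(w + 2)*(w^3 - 9*w^2 + 20*w) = (w - 4)*(w - 2)*(w + 2)*(w^2 - 5*w) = (w - 5)*(w - 4)*(w - 2)*(w + 2)*(w)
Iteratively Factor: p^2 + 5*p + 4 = (p + 1)*(p + 4)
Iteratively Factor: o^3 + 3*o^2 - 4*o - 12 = (o + 2)*(o^2 + o - 6) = (o + 2)*(o + 3)*(o - 2)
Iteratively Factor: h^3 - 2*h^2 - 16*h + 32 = (h + 4)*(h^2 - 6*h + 8) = (h - 4)*(h + 4)*(h - 2)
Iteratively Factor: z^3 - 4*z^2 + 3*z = (z - 1)*(z^2 - 3*z) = z*(z - 1)*(z - 3)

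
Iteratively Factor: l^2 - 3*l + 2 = (l - 2)*(l - 1)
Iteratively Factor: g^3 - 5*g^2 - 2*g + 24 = (g + 2)*(g^2 - 7*g + 12) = (g - 3)*(g + 2)*(g - 4)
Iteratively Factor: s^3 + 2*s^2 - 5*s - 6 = (s + 1)*(s^2 + s - 6) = (s + 1)*(s + 3)*(s - 2)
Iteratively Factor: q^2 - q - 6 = (q + 2)*(q - 3)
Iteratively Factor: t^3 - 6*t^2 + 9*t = (t - 3)*(t^2 - 3*t) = (t - 3)^2*(t)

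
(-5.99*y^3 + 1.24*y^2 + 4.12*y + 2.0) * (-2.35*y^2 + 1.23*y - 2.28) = 14.0765*y^5 - 10.2817*y^4 + 5.5004*y^3 - 2.4596*y^2 - 6.9336*y - 4.56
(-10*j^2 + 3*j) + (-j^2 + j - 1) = -11*j^2 + 4*j - 1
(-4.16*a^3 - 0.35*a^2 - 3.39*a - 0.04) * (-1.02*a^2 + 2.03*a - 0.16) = 4.2432*a^5 - 8.0878*a^4 + 3.4129*a^3 - 6.7849*a^2 + 0.4612*a + 0.0064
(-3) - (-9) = 6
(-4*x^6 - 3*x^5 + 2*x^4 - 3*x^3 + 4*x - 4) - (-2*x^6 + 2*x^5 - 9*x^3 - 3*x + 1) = -2*x^6 - 5*x^5 + 2*x^4 + 6*x^3 + 7*x - 5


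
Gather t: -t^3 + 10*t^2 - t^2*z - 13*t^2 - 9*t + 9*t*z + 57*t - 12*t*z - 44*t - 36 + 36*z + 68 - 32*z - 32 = -t^3 + t^2*(-z - 3) + t*(4 - 3*z) + 4*z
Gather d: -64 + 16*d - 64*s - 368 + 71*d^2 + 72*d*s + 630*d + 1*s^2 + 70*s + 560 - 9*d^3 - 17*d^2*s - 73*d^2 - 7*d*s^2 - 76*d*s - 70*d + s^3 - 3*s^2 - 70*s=-9*d^3 + d^2*(-17*s - 2) + d*(-7*s^2 - 4*s + 576) + s^3 - 2*s^2 - 64*s + 128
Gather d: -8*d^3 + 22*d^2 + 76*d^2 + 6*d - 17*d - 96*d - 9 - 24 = -8*d^3 + 98*d^2 - 107*d - 33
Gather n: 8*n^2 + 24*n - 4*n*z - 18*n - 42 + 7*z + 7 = 8*n^2 + n*(6 - 4*z) + 7*z - 35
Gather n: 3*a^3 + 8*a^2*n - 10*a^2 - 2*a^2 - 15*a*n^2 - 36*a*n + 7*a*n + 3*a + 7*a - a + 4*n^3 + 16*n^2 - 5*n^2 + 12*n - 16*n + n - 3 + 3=3*a^3 - 12*a^2 + 9*a + 4*n^3 + n^2*(11 - 15*a) + n*(8*a^2 - 29*a - 3)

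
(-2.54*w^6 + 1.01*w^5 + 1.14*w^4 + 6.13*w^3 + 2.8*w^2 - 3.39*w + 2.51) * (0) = 0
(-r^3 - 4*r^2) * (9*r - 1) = -9*r^4 - 35*r^3 + 4*r^2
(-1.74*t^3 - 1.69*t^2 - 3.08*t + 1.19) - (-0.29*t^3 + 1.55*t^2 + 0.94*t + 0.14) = -1.45*t^3 - 3.24*t^2 - 4.02*t + 1.05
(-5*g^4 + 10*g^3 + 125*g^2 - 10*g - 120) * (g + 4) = -5*g^5 - 10*g^4 + 165*g^3 + 490*g^2 - 160*g - 480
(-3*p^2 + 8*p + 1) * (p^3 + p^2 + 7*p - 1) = -3*p^5 + 5*p^4 - 12*p^3 + 60*p^2 - p - 1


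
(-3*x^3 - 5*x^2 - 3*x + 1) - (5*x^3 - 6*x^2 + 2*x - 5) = -8*x^3 + x^2 - 5*x + 6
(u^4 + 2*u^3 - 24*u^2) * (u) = u^5 + 2*u^4 - 24*u^3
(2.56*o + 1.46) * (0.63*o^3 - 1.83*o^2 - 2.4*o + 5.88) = 1.6128*o^4 - 3.765*o^3 - 8.8158*o^2 + 11.5488*o + 8.5848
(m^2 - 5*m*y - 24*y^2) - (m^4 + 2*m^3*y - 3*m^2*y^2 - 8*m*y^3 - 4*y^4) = -m^4 - 2*m^3*y + 3*m^2*y^2 + m^2 + 8*m*y^3 - 5*m*y + 4*y^4 - 24*y^2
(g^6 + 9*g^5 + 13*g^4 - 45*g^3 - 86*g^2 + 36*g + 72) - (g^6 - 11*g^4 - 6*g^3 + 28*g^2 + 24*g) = 9*g^5 + 24*g^4 - 39*g^3 - 114*g^2 + 12*g + 72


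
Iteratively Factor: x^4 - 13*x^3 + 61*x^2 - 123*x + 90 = (x - 5)*(x^3 - 8*x^2 + 21*x - 18) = (x - 5)*(x - 2)*(x^2 - 6*x + 9) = (x - 5)*(x - 3)*(x - 2)*(x - 3)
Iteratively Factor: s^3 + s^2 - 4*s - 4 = (s - 2)*(s^2 + 3*s + 2) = (s - 2)*(s + 1)*(s + 2)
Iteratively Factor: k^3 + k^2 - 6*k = (k - 2)*(k^2 + 3*k) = (k - 2)*(k + 3)*(k)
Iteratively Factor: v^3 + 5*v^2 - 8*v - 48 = (v + 4)*(v^2 + v - 12) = (v + 4)^2*(v - 3)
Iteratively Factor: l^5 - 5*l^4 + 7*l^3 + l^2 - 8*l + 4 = (l + 1)*(l^4 - 6*l^3 + 13*l^2 - 12*l + 4) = (l - 2)*(l + 1)*(l^3 - 4*l^2 + 5*l - 2) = (l - 2)^2*(l + 1)*(l^2 - 2*l + 1) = (l - 2)^2*(l - 1)*(l + 1)*(l - 1)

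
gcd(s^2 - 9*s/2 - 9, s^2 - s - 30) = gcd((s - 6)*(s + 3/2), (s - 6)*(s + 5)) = s - 6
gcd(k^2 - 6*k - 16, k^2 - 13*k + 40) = k - 8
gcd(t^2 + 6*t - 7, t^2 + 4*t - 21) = t + 7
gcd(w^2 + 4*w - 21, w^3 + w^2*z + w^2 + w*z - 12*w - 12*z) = w - 3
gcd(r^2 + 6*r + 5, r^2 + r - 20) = r + 5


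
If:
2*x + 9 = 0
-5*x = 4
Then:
No Solution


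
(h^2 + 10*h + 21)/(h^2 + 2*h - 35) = (h + 3)/(h - 5)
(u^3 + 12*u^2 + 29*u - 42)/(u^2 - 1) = (u^2 + 13*u + 42)/(u + 1)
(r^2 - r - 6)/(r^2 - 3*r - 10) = (r - 3)/(r - 5)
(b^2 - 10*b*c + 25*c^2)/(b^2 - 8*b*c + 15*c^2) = (b - 5*c)/(b - 3*c)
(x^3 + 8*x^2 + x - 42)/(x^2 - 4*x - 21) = (x^2 + 5*x - 14)/(x - 7)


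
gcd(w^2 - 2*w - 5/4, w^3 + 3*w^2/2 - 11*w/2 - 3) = w + 1/2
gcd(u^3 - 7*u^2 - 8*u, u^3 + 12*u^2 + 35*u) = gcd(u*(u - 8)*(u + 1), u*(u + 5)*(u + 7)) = u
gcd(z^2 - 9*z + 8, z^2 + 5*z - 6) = z - 1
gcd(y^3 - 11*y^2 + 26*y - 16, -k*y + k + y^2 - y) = y - 1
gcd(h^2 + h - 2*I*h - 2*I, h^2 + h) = h + 1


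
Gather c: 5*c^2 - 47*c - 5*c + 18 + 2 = 5*c^2 - 52*c + 20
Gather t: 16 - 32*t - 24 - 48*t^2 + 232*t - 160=-48*t^2 + 200*t - 168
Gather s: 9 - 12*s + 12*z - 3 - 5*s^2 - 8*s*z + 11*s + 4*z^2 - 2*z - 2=-5*s^2 + s*(-8*z - 1) + 4*z^2 + 10*z + 4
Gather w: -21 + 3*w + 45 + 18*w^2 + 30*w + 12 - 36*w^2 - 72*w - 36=-18*w^2 - 39*w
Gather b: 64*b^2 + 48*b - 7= 64*b^2 + 48*b - 7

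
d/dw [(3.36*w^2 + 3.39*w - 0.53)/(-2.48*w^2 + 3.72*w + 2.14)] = (20.9064*w^2 + 11.752*w + 9.2262)/(6.1504*w^4 - 18.4512*w^3 + 3.224*w^2 + 15.9216*w + 4.5796)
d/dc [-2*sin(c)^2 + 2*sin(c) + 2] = -2*sin(2*c) + 2*cos(c)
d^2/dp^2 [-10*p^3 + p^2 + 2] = 2 - 60*p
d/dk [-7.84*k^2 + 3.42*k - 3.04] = 3.42 - 15.68*k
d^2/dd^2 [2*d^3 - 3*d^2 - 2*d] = 12*d - 6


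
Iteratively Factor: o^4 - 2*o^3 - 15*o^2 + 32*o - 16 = (o + 4)*(o^3 - 6*o^2 + 9*o - 4) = (o - 1)*(o + 4)*(o^2 - 5*o + 4) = (o - 4)*(o - 1)*(o + 4)*(o - 1)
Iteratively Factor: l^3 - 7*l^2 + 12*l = (l - 4)*(l^2 - 3*l) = (l - 4)*(l - 3)*(l)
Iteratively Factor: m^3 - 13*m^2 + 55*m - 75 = (m - 3)*(m^2 - 10*m + 25) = (m - 5)*(m - 3)*(m - 5)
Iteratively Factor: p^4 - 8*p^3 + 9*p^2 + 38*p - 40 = (p - 1)*(p^3 - 7*p^2 + 2*p + 40) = (p - 5)*(p - 1)*(p^2 - 2*p - 8) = (p - 5)*(p - 4)*(p - 1)*(p + 2)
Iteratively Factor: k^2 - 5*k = (k - 5)*(k)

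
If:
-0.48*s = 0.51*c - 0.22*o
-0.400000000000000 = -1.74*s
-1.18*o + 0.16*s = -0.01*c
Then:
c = -0.20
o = 0.03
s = 0.23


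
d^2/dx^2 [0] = 0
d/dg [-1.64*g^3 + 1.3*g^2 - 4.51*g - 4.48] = -4.92*g^2 + 2.6*g - 4.51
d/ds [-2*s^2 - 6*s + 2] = -4*s - 6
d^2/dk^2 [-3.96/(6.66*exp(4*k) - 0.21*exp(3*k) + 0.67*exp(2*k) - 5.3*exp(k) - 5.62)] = (3.96*(26.64*exp(3*k) - 0.63*exp(2*k) + 1.34*exp(k) - 5.3)*(53.28*exp(3*k) - 1.26*exp(2*k) + 2.68*exp(k) - 10.6)*exp(k) + (421.9776*exp(3*k) - 7.4844*exp(2*k) + 10.6128*exp(k) - 20.988)*(-6.66*exp(4*k) + 0.21*exp(3*k) - 0.67*exp(2*k) + 5.3*exp(k) + 5.62))*exp(k)/(-6.66*exp(4*k) + 0.21*exp(3*k) - 0.67*exp(2*k) + 5.3*exp(k) + 5.62)^3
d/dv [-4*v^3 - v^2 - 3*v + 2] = -12*v^2 - 2*v - 3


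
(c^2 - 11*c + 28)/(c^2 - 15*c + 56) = (c - 4)/(c - 8)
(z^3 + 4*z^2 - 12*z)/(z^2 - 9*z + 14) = z*(z + 6)/(z - 7)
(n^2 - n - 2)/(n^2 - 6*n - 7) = (n - 2)/(n - 7)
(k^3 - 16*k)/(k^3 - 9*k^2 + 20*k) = (k + 4)/(k - 5)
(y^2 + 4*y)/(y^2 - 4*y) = (y + 4)/(y - 4)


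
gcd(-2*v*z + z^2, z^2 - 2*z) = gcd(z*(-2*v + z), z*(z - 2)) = z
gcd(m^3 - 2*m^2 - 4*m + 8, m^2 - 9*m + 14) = m - 2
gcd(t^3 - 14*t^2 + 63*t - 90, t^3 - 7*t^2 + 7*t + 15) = t^2 - 8*t + 15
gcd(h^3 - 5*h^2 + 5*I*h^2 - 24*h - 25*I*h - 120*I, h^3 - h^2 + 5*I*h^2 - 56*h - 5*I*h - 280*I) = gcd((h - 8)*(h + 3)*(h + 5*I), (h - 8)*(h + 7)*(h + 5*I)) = h^2 + h*(-8 + 5*I) - 40*I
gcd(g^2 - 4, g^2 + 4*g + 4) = g + 2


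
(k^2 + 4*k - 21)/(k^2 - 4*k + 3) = (k + 7)/(k - 1)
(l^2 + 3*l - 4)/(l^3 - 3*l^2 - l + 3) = (l + 4)/(l^2 - 2*l - 3)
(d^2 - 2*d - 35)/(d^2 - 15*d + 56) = (d + 5)/(d - 8)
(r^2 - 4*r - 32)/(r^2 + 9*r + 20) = (r - 8)/(r + 5)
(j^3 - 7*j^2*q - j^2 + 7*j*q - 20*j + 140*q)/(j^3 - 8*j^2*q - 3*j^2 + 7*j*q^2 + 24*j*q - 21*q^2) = (-j^2 + j + 20)/(-j^2 + j*q + 3*j - 3*q)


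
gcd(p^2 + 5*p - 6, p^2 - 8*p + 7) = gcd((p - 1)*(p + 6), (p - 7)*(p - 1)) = p - 1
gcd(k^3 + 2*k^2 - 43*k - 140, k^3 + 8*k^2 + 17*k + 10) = k + 5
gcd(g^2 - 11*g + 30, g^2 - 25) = g - 5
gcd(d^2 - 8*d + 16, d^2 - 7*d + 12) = d - 4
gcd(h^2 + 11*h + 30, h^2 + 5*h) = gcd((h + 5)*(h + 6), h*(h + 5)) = h + 5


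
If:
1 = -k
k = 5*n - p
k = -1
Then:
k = -1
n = p/5 - 1/5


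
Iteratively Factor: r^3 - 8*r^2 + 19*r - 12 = (r - 4)*(r^2 - 4*r + 3) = (r - 4)*(r - 1)*(r - 3)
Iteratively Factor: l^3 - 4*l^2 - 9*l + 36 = (l + 3)*(l^2 - 7*l + 12) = (l - 4)*(l + 3)*(l - 3)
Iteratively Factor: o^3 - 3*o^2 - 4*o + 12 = (o - 3)*(o^2 - 4) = (o - 3)*(o - 2)*(o + 2)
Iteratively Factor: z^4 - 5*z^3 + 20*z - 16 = (z + 2)*(z^3 - 7*z^2 + 14*z - 8) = (z - 2)*(z + 2)*(z^2 - 5*z + 4) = (z - 4)*(z - 2)*(z + 2)*(z - 1)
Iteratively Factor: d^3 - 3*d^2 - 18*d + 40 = (d + 4)*(d^2 - 7*d + 10) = (d - 5)*(d + 4)*(d - 2)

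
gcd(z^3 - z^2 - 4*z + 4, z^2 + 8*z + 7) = 1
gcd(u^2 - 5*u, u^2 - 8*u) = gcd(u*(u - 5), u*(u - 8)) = u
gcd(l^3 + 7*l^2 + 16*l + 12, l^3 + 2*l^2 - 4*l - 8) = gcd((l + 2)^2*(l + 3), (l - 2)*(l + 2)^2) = l^2 + 4*l + 4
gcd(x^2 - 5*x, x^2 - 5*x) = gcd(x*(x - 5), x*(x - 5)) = x^2 - 5*x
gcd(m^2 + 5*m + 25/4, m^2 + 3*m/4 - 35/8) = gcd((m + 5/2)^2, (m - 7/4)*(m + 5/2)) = m + 5/2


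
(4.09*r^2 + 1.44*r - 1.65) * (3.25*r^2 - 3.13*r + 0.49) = 13.2925*r^4 - 8.1217*r^3 - 7.8656*r^2 + 5.8701*r - 0.8085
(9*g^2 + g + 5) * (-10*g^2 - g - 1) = -90*g^4 - 19*g^3 - 60*g^2 - 6*g - 5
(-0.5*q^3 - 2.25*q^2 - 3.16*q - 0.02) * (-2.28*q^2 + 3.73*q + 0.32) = 1.14*q^5 + 3.265*q^4 - 1.3477*q^3 - 12.4612*q^2 - 1.0858*q - 0.0064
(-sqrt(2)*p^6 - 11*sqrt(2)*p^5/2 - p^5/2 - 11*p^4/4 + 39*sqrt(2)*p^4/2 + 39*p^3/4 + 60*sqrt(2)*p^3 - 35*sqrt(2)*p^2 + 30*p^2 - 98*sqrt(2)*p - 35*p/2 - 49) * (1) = -sqrt(2)*p^6 - 11*sqrt(2)*p^5/2 - p^5/2 - 11*p^4/4 + 39*sqrt(2)*p^4/2 + 39*p^3/4 + 60*sqrt(2)*p^3 - 35*sqrt(2)*p^2 + 30*p^2 - 98*sqrt(2)*p - 35*p/2 - 49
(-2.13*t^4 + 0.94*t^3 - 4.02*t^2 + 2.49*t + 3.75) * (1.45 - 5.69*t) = 12.1197*t^5 - 8.4371*t^4 + 24.2368*t^3 - 19.9971*t^2 - 17.727*t + 5.4375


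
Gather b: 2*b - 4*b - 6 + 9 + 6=9 - 2*b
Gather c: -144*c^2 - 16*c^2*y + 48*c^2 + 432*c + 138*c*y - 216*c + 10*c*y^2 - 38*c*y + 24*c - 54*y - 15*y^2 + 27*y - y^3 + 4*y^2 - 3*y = c^2*(-16*y - 96) + c*(10*y^2 + 100*y + 240) - y^3 - 11*y^2 - 30*y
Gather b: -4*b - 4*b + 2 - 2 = -8*b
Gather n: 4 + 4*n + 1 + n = 5*n + 5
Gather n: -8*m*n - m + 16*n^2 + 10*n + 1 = -m + 16*n^2 + n*(10 - 8*m) + 1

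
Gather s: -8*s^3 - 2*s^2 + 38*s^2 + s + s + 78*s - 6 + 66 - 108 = -8*s^3 + 36*s^2 + 80*s - 48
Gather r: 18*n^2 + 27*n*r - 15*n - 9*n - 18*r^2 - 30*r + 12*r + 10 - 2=18*n^2 - 24*n - 18*r^2 + r*(27*n - 18) + 8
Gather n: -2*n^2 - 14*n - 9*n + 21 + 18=-2*n^2 - 23*n + 39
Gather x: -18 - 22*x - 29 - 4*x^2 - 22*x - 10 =-4*x^2 - 44*x - 57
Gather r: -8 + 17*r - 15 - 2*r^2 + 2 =-2*r^2 + 17*r - 21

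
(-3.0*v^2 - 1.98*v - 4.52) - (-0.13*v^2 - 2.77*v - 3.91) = -2.87*v^2 + 0.79*v - 0.609999999999999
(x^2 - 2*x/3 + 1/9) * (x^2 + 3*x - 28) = x^4 + 7*x^3/3 - 269*x^2/9 + 19*x - 28/9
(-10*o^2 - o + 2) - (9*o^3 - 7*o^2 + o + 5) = -9*o^3 - 3*o^2 - 2*o - 3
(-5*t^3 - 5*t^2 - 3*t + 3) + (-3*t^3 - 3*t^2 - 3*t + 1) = -8*t^3 - 8*t^2 - 6*t + 4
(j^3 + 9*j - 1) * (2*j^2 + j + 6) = 2*j^5 + j^4 + 24*j^3 + 7*j^2 + 53*j - 6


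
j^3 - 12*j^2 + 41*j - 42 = (j - 7)*(j - 3)*(j - 2)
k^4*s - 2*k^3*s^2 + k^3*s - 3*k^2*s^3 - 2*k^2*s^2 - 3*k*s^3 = k*(k - 3*s)*(k + s)*(k*s + s)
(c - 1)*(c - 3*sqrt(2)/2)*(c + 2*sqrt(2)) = c^3 - c^2 + sqrt(2)*c^2/2 - 6*c - sqrt(2)*c/2 + 6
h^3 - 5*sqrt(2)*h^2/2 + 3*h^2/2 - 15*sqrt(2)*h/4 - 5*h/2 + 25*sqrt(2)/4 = (h - 1)*(h + 5/2)*(h - 5*sqrt(2)/2)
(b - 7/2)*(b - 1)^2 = b^3 - 11*b^2/2 + 8*b - 7/2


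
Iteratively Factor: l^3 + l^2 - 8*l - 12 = (l + 2)*(l^2 - l - 6) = (l - 3)*(l + 2)*(l + 2)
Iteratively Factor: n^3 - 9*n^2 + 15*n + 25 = (n - 5)*(n^2 - 4*n - 5) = (n - 5)^2*(n + 1)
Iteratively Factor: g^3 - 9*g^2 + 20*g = (g - 4)*(g^2 - 5*g) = (g - 5)*(g - 4)*(g)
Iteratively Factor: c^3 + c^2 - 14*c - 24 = (c + 3)*(c^2 - 2*c - 8) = (c - 4)*(c + 3)*(c + 2)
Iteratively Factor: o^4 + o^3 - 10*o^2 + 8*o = (o)*(o^3 + o^2 - 10*o + 8) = o*(o + 4)*(o^2 - 3*o + 2) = o*(o - 1)*(o + 4)*(o - 2)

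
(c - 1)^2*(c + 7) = c^3 + 5*c^2 - 13*c + 7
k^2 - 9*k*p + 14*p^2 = (k - 7*p)*(k - 2*p)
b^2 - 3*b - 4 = (b - 4)*(b + 1)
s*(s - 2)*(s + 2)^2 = s^4 + 2*s^3 - 4*s^2 - 8*s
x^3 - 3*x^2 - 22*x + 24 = (x - 6)*(x - 1)*(x + 4)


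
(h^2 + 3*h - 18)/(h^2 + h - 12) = (h + 6)/(h + 4)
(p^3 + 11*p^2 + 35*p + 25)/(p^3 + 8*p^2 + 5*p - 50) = (p + 1)/(p - 2)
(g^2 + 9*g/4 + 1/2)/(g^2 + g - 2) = (g + 1/4)/(g - 1)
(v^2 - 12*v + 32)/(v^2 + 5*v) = (v^2 - 12*v + 32)/(v*(v + 5))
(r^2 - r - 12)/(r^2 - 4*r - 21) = (r - 4)/(r - 7)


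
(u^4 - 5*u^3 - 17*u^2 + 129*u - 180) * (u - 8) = u^5 - 13*u^4 + 23*u^3 + 265*u^2 - 1212*u + 1440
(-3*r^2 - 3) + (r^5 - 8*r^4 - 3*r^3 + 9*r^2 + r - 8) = r^5 - 8*r^4 - 3*r^3 + 6*r^2 + r - 11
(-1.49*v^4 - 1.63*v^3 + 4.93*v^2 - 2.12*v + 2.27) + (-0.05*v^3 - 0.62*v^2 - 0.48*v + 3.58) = -1.49*v^4 - 1.68*v^3 + 4.31*v^2 - 2.6*v + 5.85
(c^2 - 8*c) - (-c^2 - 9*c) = 2*c^2 + c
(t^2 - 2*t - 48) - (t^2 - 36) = -2*t - 12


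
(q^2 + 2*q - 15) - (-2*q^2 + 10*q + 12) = 3*q^2 - 8*q - 27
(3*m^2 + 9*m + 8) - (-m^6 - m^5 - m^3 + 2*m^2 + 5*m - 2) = m^6 + m^5 + m^3 + m^2 + 4*m + 10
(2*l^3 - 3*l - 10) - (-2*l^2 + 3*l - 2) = 2*l^3 + 2*l^2 - 6*l - 8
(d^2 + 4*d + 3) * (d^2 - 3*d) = d^4 + d^3 - 9*d^2 - 9*d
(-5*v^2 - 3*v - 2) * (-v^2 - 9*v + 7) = 5*v^4 + 48*v^3 - 6*v^2 - 3*v - 14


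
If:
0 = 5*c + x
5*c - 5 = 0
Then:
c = 1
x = -5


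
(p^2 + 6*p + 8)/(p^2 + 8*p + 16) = (p + 2)/(p + 4)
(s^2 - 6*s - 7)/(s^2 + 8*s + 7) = (s - 7)/(s + 7)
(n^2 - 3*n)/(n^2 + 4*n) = (n - 3)/(n + 4)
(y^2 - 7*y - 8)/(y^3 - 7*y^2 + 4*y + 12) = (y - 8)/(y^2 - 8*y + 12)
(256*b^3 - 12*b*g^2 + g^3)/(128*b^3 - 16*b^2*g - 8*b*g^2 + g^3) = (8*b - g)/(4*b - g)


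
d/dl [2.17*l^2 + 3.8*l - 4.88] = 4.34*l + 3.8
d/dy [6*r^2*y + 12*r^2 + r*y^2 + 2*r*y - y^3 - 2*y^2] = 6*r^2 + 2*r*y + 2*r - 3*y^2 - 4*y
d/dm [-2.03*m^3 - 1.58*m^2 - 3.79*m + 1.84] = -6.09*m^2 - 3.16*m - 3.79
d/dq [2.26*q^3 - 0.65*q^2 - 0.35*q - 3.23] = 6.78*q^2 - 1.3*q - 0.35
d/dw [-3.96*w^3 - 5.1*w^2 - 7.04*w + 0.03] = -11.88*w^2 - 10.2*w - 7.04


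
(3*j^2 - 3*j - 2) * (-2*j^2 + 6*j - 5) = -6*j^4 + 24*j^3 - 29*j^2 + 3*j + 10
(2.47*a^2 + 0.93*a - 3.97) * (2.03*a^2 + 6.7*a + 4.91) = 5.0141*a^4 + 18.4369*a^3 + 10.2996*a^2 - 22.0327*a - 19.4927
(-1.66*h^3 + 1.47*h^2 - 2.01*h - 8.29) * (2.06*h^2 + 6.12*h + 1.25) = -3.4196*h^5 - 7.131*h^4 + 2.7808*h^3 - 27.5411*h^2 - 53.2473*h - 10.3625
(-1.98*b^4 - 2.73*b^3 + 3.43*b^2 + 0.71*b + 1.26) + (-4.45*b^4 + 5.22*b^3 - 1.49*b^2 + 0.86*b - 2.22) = -6.43*b^4 + 2.49*b^3 + 1.94*b^2 + 1.57*b - 0.96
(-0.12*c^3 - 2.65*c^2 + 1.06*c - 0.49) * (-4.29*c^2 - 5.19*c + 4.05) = 0.5148*c^5 + 11.9913*c^4 + 8.7201*c^3 - 14.1318*c^2 + 6.8361*c - 1.9845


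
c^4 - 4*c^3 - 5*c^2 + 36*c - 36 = (c - 3)*(c - 2)^2*(c + 3)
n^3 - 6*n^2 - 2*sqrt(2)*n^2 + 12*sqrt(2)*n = n*(n - 6)*(n - 2*sqrt(2))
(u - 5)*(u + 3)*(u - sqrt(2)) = u^3 - 2*u^2 - sqrt(2)*u^2 - 15*u + 2*sqrt(2)*u + 15*sqrt(2)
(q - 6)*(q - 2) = q^2 - 8*q + 12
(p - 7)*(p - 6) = p^2 - 13*p + 42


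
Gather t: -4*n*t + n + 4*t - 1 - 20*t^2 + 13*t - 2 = n - 20*t^2 + t*(17 - 4*n) - 3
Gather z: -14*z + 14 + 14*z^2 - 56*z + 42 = 14*z^2 - 70*z + 56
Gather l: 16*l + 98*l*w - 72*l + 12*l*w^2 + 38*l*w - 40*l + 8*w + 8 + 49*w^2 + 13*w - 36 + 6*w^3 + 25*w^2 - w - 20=l*(12*w^2 + 136*w - 96) + 6*w^3 + 74*w^2 + 20*w - 48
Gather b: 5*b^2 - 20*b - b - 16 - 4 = 5*b^2 - 21*b - 20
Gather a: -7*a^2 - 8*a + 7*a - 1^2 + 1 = -7*a^2 - a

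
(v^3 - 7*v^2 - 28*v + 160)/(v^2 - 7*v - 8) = (v^2 + v - 20)/(v + 1)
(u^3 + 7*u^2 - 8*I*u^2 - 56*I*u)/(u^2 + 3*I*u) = (u^2 + u*(7 - 8*I) - 56*I)/(u + 3*I)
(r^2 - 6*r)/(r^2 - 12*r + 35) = r*(r - 6)/(r^2 - 12*r + 35)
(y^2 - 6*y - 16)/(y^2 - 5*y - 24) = (y + 2)/(y + 3)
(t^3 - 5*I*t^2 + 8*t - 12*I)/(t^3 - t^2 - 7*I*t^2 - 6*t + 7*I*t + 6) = (t + 2*I)/(t - 1)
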